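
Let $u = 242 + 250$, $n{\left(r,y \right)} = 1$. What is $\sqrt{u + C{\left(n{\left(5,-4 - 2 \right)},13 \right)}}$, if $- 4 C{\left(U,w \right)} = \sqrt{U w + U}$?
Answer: $\frac{\sqrt{1968 - \sqrt{14}}}{2} \approx 22.16$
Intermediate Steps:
$u = 492$
$C{\left(U,w \right)} = - \frac{\sqrt{U + U w}}{4}$ ($C{\left(U,w \right)} = - \frac{\sqrt{U w + U}}{4} = - \frac{\sqrt{U + U w}}{4}$)
$\sqrt{u + C{\left(n{\left(5,-4 - 2 \right)},13 \right)}} = \sqrt{492 - \frac{\sqrt{1 \left(1 + 13\right)}}{4}} = \sqrt{492 - \frac{\sqrt{1 \cdot 14}}{4}} = \sqrt{492 - \frac{\sqrt{14}}{4}}$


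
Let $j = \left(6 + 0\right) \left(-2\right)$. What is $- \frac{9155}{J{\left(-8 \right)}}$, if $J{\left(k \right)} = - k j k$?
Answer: $- \frac{9155}{768} \approx -11.921$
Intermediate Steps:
$j = -12$ ($j = 6 \left(-2\right) = -12$)
$J{\left(k \right)} = 12 k^{2}$ ($J{\left(k \right)} = - k \left(-12\right) k = 12 k k = 12 k^{2}$)
$- \frac{9155}{J{\left(-8 \right)}} = - \frac{9155}{12 \left(-8\right)^{2}} = - \frac{9155}{12 \cdot 64} = - \frac{9155}{768}$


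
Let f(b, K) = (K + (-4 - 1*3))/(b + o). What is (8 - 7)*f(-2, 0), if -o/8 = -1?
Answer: -7/6 ≈ -1.1667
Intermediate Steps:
o = 8 (o = -8*(-1) = 8)
f(b, K) = (-7 + K)/(8 + b) (f(b, K) = (K + (-4 - 1*3))/(b + 8) = (K + (-4 - 3))/(8 + b) = (K - 7)/(8 + b) = (-7 + K)/(8 + b))
(8 - 7)*f(-2, 0) = (8 - 7)*((-7 + 0)/(8 - 2)) = 1*(-7/6) = -7/6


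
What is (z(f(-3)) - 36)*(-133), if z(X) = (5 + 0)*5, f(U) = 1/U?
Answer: 1463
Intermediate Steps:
z(X) = 25 (z(X) = 5*5 = 25)
(z(f(-3)) - 36)*(-133) = (25 - 36)*(-133) = -11*(-133) = 1463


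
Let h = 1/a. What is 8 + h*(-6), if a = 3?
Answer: 6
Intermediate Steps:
h = ⅓ (h = 1/3 = ⅓ ≈ 0.33333)
8 + h*(-6) = 8 + (⅓)*(-6) = 8 - 2 = 6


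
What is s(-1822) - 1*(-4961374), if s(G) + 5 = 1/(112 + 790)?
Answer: 4475154839/902 ≈ 4.9614e+6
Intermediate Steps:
s(G) = -4509/902 (s(G) = -5 + 1/(112 + 790) = -5 + 1/902 = -4509/902)
s(-1822) - 1*(-4961374) = -4509/902 - 1*(-4961374) = -4509/902 + 4961374 = 4475154839/902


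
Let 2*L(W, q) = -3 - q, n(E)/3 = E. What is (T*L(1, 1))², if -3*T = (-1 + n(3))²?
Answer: 16384/9 ≈ 1820.4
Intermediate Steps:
n(E) = 3*E
L(W, q) = -3/2 - q/2 (L(W, q) = (-3 - q)/2 = -3/2 - q/2)
T = -64/3 (T = -(-1 + 3*3)²/3 = -(-1 + 9)²/3 = -⅓*8² = -⅓*64 = -64/3 ≈ -21.333)
(T*L(1, 1))² = (-64*(-3/2 - ½*1)/3)² = (-64*(-3/2 - ½)/3)² = (-64/3*(-2))² = (128/3)² = 16384/9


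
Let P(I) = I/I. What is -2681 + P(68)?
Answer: -2680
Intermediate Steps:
P(I) = 1
-2681 + P(68) = -2681 + 1 = -2680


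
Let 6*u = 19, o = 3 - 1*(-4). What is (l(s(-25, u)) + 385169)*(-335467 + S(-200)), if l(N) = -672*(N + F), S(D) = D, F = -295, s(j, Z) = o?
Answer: -194252171235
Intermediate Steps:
o = 7 (o = 3 + 4 = 7)
u = 19/6 (u = (⅙)*19 = 19/6 ≈ 3.1667)
s(j, Z) = 7
l(N) = 198240 - 672*N (l(N) = -672*(N - 295) = -672*(-295 + N) = 198240 - 672*N)
(l(s(-25, u)) + 385169)*(-335467 + S(-200)) = ((198240 - 672*7) + 385169)*(-335467 - 200) = ((198240 - 4704) + 385169)*(-335667) = (193536 + 385169)*(-335667) = 578705*(-335667) = -194252171235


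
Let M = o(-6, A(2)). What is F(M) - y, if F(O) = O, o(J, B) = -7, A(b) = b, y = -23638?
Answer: 23631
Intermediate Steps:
M = -7
F(M) - y = -7 - 1*(-23638) = -7 + 23638 = 23631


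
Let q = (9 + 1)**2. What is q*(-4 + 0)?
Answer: -400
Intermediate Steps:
q = 100 (q = 10**2 = 100)
q*(-4 + 0) = 100*(-4 + 0) = 100*(-4) = -400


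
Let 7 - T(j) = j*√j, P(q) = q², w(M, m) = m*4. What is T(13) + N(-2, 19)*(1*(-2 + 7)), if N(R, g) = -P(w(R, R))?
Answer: -313 - 13*√13 ≈ -359.87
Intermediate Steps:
w(M, m) = 4*m
T(j) = 7 - j^(3/2) (T(j) = 7 - j*√j = 7 - j^(3/2))
N(R, g) = -16*R² (N(R, g) = -(4*R)² = -16*R²)
T(13) + N(-2, 19)*(1*(-2 + 7)) = (7 - 13^(3/2)) + (-16*(-2)²)*(1*(-2 + 7)) = (7 - 13*√13) + (-16*4)*(1*5) = (7 - 13*√13) - 64*5 = (7 - 13*√13) - 320 = -313 - 13*√13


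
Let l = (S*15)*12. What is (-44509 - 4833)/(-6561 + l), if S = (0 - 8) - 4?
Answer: 49342/8721 ≈ 5.6578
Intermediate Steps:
S = -12 (S = -8 - 4 = -12)
l = -2160 (l = -12*15*12 = -180*12 = -2160)
(-44509 - 4833)/(-6561 + l) = (-44509 - 4833)/(-6561 - 2160) = -49342/(-8721) = -49342*(-1/8721) = 49342/8721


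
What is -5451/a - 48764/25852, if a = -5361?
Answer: -10042046/11549381 ≈ -0.86949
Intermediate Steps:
-5451/a - 48764/25852 = -5451/(-5361) - 48764/25852 = -5451*(-1/5361) - 48764*1/25852 = 1817/1787 - 12191/6463 = -10042046/11549381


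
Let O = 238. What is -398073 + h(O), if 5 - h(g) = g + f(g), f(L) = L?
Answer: -398544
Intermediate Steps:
h(g) = 5 - 2*g (h(g) = 5 - (g + g) = 5 - 2*g)
-398073 + h(O) = -398073 + (5 - 2*238) = -398073 + (5 - 476) = -398073 - 471 = -398544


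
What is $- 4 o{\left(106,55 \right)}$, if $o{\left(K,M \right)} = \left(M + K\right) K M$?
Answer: $-3754520$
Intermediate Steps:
$o{\left(K,M \right)} = K M \left(K + M\right)$ ($o{\left(K,M \right)} = \left(K + M\right) K M = K M \left(K + M\right)$)
$- 4 o{\left(106,55 \right)} = - 4 \cdot 106 \cdot 55 \left(106 + 55\right) = - 4 \cdot 106 \cdot 55 \cdot 161 = \left(-4\right) 938630 = -3754520$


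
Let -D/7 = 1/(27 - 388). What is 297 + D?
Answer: 107224/361 ≈ 297.02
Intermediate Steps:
D = 7/361 (D = -7/(27 - 388) = -7/(-361) = -7*(-1/361) = 7/361 ≈ 0.019391)
297 + D = 297 + 7/361 = 107224/361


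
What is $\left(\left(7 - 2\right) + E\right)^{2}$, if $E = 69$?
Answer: $5476$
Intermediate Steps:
$\left(\left(7 - 2\right) + E\right)^{2} = \left(\left(7 - 2\right) + 69\right)^{2} = \left(5 + 69\right)^{2} = 74^{2} = 5476$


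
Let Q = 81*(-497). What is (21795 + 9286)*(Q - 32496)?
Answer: -2261235993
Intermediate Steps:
Q = -40257
(21795 + 9286)*(Q - 32496) = (21795 + 9286)*(-40257 - 32496) = 31081*(-72753) = -2261235993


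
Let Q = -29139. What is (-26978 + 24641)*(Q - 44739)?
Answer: 172652886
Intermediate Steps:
(-26978 + 24641)*(Q - 44739) = (-26978 + 24641)*(-29139 - 44739) = -2337*(-73878) = 172652886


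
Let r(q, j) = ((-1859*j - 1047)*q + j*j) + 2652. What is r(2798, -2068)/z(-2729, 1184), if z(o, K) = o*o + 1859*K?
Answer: 10758014546/9648497 ≈ 1115.0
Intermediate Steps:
z(o, K) = o² + 1859*K
r(q, j) = 2652 + j² + q*(-1047 - 1859*j) (r(q, j) = ((-1047 - 1859*j)*q + j²) + 2652 = (q*(-1047 - 1859*j) + j²) + 2652 = (j² + q*(-1047 - 1859*j)) + 2652 = 2652 + j² + q*(-1047 - 1859*j))
r(2798, -2068)/z(-2729, 1184) = (2652 + (-2068)² - 1047*2798 - 1859*(-2068)*2798)/((-2729)² + 1859*1184) = (2652 + 4276624 - 2929506 + 10756664776)/(7447441 + 2201056) = 10758014546/9648497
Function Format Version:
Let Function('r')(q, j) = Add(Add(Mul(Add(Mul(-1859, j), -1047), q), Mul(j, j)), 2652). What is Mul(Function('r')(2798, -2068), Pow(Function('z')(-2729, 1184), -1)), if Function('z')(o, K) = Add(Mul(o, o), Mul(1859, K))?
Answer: Rational(10758014546, 9648497) ≈ 1115.0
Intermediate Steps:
Function('z')(o, K) = Add(Pow(o, 2), Mul(1859, K))
Function('r')(q, j) = Add(2652, Pow(j, 2), Mul(q, Add(-1047, Mul(-1859, j)))) (Function('r')(q, j) = Add(Add(Mul(Add(-1047, Mul(-1859, j)), q), Pow(j, 2)), 2652) = Add(Add(Mul(q, Add(-1047, Mul(-1859, j))), Pow(j, 2)), 2652) = Add(Add(Pow(j, 2), Mul(q, Add(-1047, Mul(-1859, j)))), 2652) = Add(2652, Pow(j, 2), Mul(q, Add(-1047, Mul(-1859, j)))))
Mul(Function('r')(2798, -2068), Pow(Function('z')(-2729, 1184), -1)) = Mul(Add(2652, Pow(-2068, 2), Mul(-1047, 2798), Mul(-1859, -2068, 2798)), Pow(Add(Pow(-2729, 2), Mul(1859, 1184)), -1)) = Mul(Add(2652, 4276624, -2929506, 10756664776), Pow(Add(7447441, 2201056), -1)) = Mul(10758014546, Pow(9648497, -1)) = Mul(10758014546, Rational(1, 9648497)) = Rational(10758014546, 9648497)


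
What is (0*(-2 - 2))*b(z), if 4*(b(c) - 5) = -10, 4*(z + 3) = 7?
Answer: 0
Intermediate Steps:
z = -5/4 (z = -3 + (¼)*7 = -3 + 7/4 = -5/4 ≈ -1.2500)
b(c) = 5/2 (b(c) = 5 + (¼)*(-10) = 5 - 5/2 = 5/2)
(0*(-2 - 2))*b(z) = (0*(-2 - 2))*(5/2) = (0*(-4))*(5/2) = 0*(5/2) = 0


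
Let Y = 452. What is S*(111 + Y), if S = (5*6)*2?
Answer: 33780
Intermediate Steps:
S = 60 (S = 30*2 = 60)
S*(111 + Y) = 60*(111 + 452) = 60*563 = 33780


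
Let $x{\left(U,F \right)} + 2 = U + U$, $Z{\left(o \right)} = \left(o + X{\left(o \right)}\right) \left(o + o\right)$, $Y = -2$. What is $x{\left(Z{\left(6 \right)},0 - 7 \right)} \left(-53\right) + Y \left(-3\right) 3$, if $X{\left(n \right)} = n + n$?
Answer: $-22772$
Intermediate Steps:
$X{\left(n \right)} = 2 n$
$Z{\left(o \right)} = 6 o^{2}$ ($Z{\left(o \right)} = \left(o + 2 o\right) \left(o + o\right) = 3 o 2 o = 6 o^{2}$)
$x{\left(U,F \right)} = -2 + 2 U$ ($x{\left(U,F \right)} = -2 + \left(U + U\right) = -2 + 2 U$)
$x{\left(Z{\left(6 \right)},0 - 7 \right)} \left(-53\right) + Y \left(-3\right) 3 = \left(-2 + 2 \cdot 6 \cdot 6^{2}\right) \left(-53\right) + \left(-2\right) \left(-3\right) 3 = \left(-2 + 2 \cdot 6 \cdot 36\right) \left(-53\right) + 6 \cdot 3 = \left(-2 + 2 \cdot 216\right) \left(-53\right) + 18 = \left(-2 + 432\right) \left(-53\right) + 18 = 430 \left(-53\right) + 18 = -22790 + 18 = -22772$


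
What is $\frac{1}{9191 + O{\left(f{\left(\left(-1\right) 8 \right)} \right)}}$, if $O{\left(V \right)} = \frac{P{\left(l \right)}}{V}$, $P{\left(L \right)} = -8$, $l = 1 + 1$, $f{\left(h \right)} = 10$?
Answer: $\frac{5}{45951} \approx 0.00010881$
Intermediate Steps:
$l = 2$
$O{\left(V \right)} = - \frac{8}{V}$
$\frac{1}{9191 + O{\left(f{\left(\left(-1\right) 8 \right)} \right)}} = \frac{1}{9191 - \frac{8}{10}} = \frac{1}{9191 - \frac{4}{5}} = \frac{1}{\frac{45951}{5}} = \frac{5}{45951}$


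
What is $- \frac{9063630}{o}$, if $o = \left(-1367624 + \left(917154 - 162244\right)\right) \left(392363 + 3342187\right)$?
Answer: $\frac{33569}{8474855810} \approx 3.961 \cdot 10^{-6}$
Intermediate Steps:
$o = -2288211068700$ ($o = \left(-1367624 + 754910\right) 3734550 = \left(-612714\right) 3734550 = -2288211068700$)
$- \frac{9063630}{o} = - \frac{9063630}{-2288211068700} = \left(-9063630\right) \left(- \frac{1}{2288211068700}\right) = \frac{33569}{8474855810}$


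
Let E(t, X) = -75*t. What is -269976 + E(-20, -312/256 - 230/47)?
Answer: -268476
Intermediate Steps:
-269976 + E(-20, -312/256 - 230/47) = -269976 - 75*(-20) = -269976 + 1500 = -268476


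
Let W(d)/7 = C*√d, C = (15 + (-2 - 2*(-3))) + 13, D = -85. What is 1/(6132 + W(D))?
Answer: 219/1495228 - 2*I*√85/373807 ≈ 0.00014647 - 4.9328e-5*I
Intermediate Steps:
C = 32 (C = (15 + (-2 + 6)) + 13 = (15 + 4) + 13 = 19 + 13 = 32)
W(d) = 224*√d (W(d) = 7*(32*√d) = 224*√d)
1/(6132 + W(D)) = 1/(6132 + 224*√(-85)) = 1/(6132 + 224*(I*√85)) = 1/(6132 + 224*I*√85)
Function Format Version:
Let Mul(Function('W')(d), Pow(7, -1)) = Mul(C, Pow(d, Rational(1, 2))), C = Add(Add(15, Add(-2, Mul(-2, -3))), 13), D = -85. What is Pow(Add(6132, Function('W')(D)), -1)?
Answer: Add(Rational(219, 1495228), Mul(Rational(-2, 373807), I, Pow(85, Rational(1, 2)))) ≈ Add(0.00014647, Mul(-4.9328e-5, I))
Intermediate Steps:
C = 32 (C = Add(Add(15, Add(-2, 6)), 13) = Add(Add(15, 4), 13) = Add(19, 13) = 32)
Function('W')(d) = Mul(224, Pow(d, Rational(1, 2))) (Function('W')(d) = Mul(7, Mul(32, Pow(d, Rational(1, 2)))) = Mul(224, Pow(d, Rational(1, 2))))
Pow(Add(6132, Function('W')(D)), -1) = Pow(Add(6132, Mul(224, Pow(-85, Rational(1, 2)))), -1) = Pow(Add(6132, Mul(224, Mul(I, Pow(85, Rational(1, 2))))), -1) = Pow(Add(6132, Mul(224, I, Pow(85, Rational(1, 2)))), -1)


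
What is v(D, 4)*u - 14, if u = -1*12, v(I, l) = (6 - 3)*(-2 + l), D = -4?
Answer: -86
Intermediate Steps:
v(I, l) = -6 + 3*l (v(I, l) = 3*(-2 + l) = -6 + 3*l)
u = -12
v(D, 4)*u - 14 = (-6 + 3*4)*(-12) - 14 = (-6 + 12)*(-12) - 14 = 6*(-12) - 14 = -72 - 14 = -86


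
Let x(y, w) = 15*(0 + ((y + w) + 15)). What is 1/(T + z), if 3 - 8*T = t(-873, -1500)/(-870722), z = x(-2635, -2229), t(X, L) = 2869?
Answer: -6965776/506653102325 ≈ -1.3749e-5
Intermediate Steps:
x(y, w) = 225 + 15*w + 15*y (x(y, w) = 15*(0 + ((w + y) + 15)) = 15*(0 + (15 + w + y)) = 15*(15 + w + y) = 225 + 15*w + 15*y)
z = -72735 (z = 225 + 15*(-2229) + 15*(-2635) = 225 - 33435 - 39525 = -72735)
T = 2615035/6965776 (T = 3/8 - 2869/(8*(-870722)) = 3/8 - 2869*(-1)/(8*870722) = 3/8 - ⅛*(-2869/870722) = 3/8 + 2869/6965776 = 2615035/6965776 ≈ 0.37541)
1/(T + z) = 1/(2615035/6965776 - 72735) = 1/(-506653102325/6965776) = -6965776/506653102325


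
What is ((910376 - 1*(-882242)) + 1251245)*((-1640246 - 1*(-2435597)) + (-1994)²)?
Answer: 14523448347981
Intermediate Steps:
((910376 - 1*(-882242)) + 1251245)*((-1640246 - 1*(-2435597)) + (-1994)²) = ((910376 + 882242) + 1251245)*((-1640246 + 2435597) + 3976036) = (1792618 + 1251245)*(795351 + 3976036) = 3043863*4771387 = 14523448347981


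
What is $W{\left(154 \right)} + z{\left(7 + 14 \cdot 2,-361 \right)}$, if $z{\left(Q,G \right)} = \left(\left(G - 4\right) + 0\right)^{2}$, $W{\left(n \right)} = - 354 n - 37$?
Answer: $78672$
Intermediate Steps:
$W{\left(n \right)} = -37 - 354 n$
$z{\left(Q,G \right)} = \left(-4 + G\right)^{2}$ ($z{\left(Q,G \right)} = \left(\left(-4 + G\right) + 0\right)^{2} = \left(-4 + G\right)^{2}$)
$W{\left(154 \right)} + z{\left(7 + 14 \cdot 2,-361 \right)} = \left(-37 - 54516\right) + \left(-4 - 361\right)^{2} = \left(-37 - 54516\right) + \left(-365\right)^{2} = -54553 + 133225 = 78672$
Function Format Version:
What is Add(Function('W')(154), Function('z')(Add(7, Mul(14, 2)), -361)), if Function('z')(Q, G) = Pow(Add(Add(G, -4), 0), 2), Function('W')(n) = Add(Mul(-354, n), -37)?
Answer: 78672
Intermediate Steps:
Function('W')(n) = Add(-37, Mul(-354, n))
Function('z')(Q, G) = Pow(Add(-4, G), 2) (Function('z')(Q, G) = Pow(Add(Add(-4, G), 0), 2) = Pow(Add(-4, G), 2))
Add(Function('W')(154), Function('z')(Add(7, Mul(14, 2)), -361)) = Add(Add(-37, Mul(-354, 154)), Pow(Add(-4, -361), 2)) = Add(Add(-37, -54516), Pow(-365, 2)) = Add(-54553, 133225) = 78672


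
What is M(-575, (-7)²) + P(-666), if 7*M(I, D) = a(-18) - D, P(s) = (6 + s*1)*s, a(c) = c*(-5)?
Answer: 3076961/7 ≈ 4.3957e+5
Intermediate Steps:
a(c) = -5*c
P(s) = s*(6 + s) (P(s) = (6 + s)*s = s*(6 + s))
M(I, D) = 90/7 - D/7 (M(I, D) = (-5*(-18) - D)/7 = (90 - D)/7 = 90/7 - D/7)
M(-575, (-7)²) + P(-666) = (90/7 - ⅐*(-7)²) - 666*(6 - 666) = (90/7 - ⅐*49) - 666*(-660) = (90/7 - 7) + 439560 = 41/7 + 439560 = 3076961/7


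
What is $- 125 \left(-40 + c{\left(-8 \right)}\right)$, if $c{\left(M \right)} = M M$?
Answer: $-3000$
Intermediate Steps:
$c{\left(M \right)} = M^{2}$
$- 125 \left(-40 + c{\left(-8 \right)}\right) = - 125 \left(-40 + \left(-8\right)^{2}\right) = - 125 \left(-40 + 64\right) = \left(-125\right) 24 = -3000$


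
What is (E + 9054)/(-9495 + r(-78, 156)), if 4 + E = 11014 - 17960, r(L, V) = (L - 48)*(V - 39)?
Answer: -2104/24237 ≈ -0.086809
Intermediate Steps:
r(L, V) = (-48 + L)*(-39 + V)
E = -6950 (E = -4 + (11014 - 17960) = -4 - 6946 = -6950)
(E + 9054)/(-9495 + r(-78, 156)) = (-6950 + 9054)/(-9495 + (1872 - 48*156 - 39*(-78) - 78*156)) = 2104/(-9495 + (1872 - 7488 + 3042 - 12168)) = 2104/(-9495 - 14742) = 2104/(-24237) = 2104*(-1/24237) = -2104/24237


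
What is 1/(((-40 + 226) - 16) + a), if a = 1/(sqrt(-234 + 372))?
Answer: 23460/3988199 - sqrt(138)/3988199 ≈ 0.0058794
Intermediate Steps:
a = sqrt(138)/138 (a = 1/(sqrt(138)) = sqrt(138)/138 ≈ 0.085126)
1/(((-40 + 226) - 16) + a) = 1/(((-40 + 226) - 16) + sqrt(138)/138) = 1/((186 - 16) + sqrt(138)/138) = 1/(170 + sqrt(138)/138)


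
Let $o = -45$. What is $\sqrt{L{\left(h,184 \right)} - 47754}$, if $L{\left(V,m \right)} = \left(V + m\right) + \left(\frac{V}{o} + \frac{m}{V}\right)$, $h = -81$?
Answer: $\frac{7 i \sqrt{1969270}}{45} \approx 218.29 i$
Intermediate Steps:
$L{\left(V,m \right)} = m + \frac{44 V}{45} + \frac{m}{V}$ ($L{\left(V,m \right)} = \left(V + m\right) + \left(\frac{V}{-45} + \frac{m}{V}\right) = \left(V + m\right) + \left(V \left(- \frac{1}{45}\right) + \frac{m}{V}\right) = \left(V + m\right) - \left(\frac{V}{45} - \frac{m}{V}\right) = m + \frac{44 V}{45} + \frac{m}{V}$)
$\sqrt{L{\left(h,184 \right)} - 47754} = \sqrt{\left(184 + \frac{44}{45} \left(-81\right) + \frac{184}{-81}\right) - 47754} = \sqrt{\left(184 - \frac{396}{5} + 184 \left(- \frac{1}{81}\right)\right) - 47754} = \sqrt{\left(184 - \frac{396}{5} - \frac{184}{81}\right) - 47754} = \sqrt{\frac{41524}{405} - 47754} = \sqrt{- \frac{19298846}{405}} = \frac{7 i \sqrt{1969270}}{45}$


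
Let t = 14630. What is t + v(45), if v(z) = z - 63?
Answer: 14612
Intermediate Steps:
v(z) = -63 + z
t + v(45) = 14630 + (-63 + 45) = 14630 - 18 = 14612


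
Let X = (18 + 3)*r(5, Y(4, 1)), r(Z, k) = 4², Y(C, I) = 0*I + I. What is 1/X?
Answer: 1/336 ≈ 0.0029762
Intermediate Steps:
Y(C, I) = I (Y(C, I) = 0 + I = I)
r(Z, k) = 16
X = 336 (X = (18 + 3)*16 = 21*16 = 336)
1/X = 1/336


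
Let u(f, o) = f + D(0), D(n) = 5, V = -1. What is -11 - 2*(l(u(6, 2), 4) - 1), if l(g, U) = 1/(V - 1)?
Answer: -8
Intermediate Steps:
u(f, o) = 5 + f (u(f, o) = f + 5 = 5 + f)
l(g, U) = -½ (l(g, U) = 1/(-1 - 1) = 1/(-2) = -½)
-11 - 2*(l(u(6, 2), 4) - 1) = -11 - 2*(-½ - 1) = -11 - 2*(-3/2) = -11 + 3 = -8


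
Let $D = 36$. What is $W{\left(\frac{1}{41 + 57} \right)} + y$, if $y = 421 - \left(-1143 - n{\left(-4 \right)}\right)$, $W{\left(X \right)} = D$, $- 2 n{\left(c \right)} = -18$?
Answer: $1609$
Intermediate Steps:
$n{\left(c \right)} = 9$ ($n{\left(c \right)} = \left(- \frac{1}{2}\right) \left(-18\right) = 9$)
$W{\left(X \right)} = 36$
$y = 1573$ ($y = 421 - \left(-1143 - 9\right) = 421 - -1152 = 421 + 1152 = 1573$)
$W{\left(\frac{1}{41 + 57} \right)} + y = 36 + 1573 = 1609$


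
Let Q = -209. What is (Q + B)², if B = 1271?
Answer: 1127844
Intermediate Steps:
(Q + B)² = (-209 + 1271)² = 1062² = 1127844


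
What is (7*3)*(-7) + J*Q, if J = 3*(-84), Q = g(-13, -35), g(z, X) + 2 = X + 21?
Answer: 3885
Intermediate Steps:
g(z, X) = 19 + X (g(z, X) = -2 + (X + 21) = -2 + (21 + X) = 19 + X)
Q = -16 (Q = 19 - 35 = -16)
J = -252
(7*3)*(-7) + J*Q = (7*3)*(-7) - 252*(-16) = 21*(-7) + 4032 = -147 + 4032 = 3885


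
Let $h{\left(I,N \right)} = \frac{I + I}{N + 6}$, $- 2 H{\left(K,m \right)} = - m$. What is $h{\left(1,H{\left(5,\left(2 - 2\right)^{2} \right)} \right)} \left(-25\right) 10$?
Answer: $- \frac{250}{3} \approx -83.333$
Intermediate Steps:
$H{\left(K,m \right)} = \frac{m}{2}$ ($H{\left(K,m \right)} = - \frac{\left(-1\right) m}{2} = \frac{m}{2}$)
$h{\left(I,N \right)} = \frac{2 I}{6 + N}$
$h{\left(1,H{\left(5,\left(2 - 2\right)^{2} \right)} \right)} \left(-25\right) 10 = 2 \cdot 1 \frac{1}{6 + \frac{\left(2 - 2\right)^{2}}{2}} \left(-25\right) 10 = 2 \cdot 1 \frac{1}{6 + \frac{0^{2}}{2}} \left(-25\right) 10 = 2 \cdot 1 \frac{1}{6 + \frac{1}{2} \cdot 0} \left(-25\right) 10 = 2 \cdot 1 \frac{1}{6 + 0} \left(-25\right) 10 = 2 \cdot 1 \cdot \frac{1}{6} \left(-25\right) 10 = \frac{1}{3} \left(-25\right) 10 = \left(- \frac{25}{3}\right) 10 = - \frac{250}{3}$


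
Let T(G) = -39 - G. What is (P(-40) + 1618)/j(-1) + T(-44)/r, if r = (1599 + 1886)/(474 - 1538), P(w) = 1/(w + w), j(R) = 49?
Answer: 86048103/2732240 ≈ 31.494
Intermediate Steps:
P(w) = 1/(2*w)
r = -3485/1064 (r = 3485/(-1064) = 3485*(-1/1064) = -3485/1064 ≈ -3.2754)
(P(-40) + 1618)/j(-1) + T(-44)/r = ((1/2)/(-40) + 1618)/49 + (-39 - 1*(-44))/(-3485/1064) = ((1/2)*(-1/40) + 1618)*(1/49) + (-39 + 44)*(-1064/3485) = (-1/80 + 1618)*(1/49) + 5*(-1064/3485) = (129439/80)*(1/49) - 1064/697 = 129439/3920 - 1064/697 = 86048103/2732240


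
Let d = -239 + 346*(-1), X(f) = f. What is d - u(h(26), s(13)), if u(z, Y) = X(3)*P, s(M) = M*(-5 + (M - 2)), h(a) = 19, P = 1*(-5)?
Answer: -570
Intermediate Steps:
P = -5
d = -585 (d = -239 - 346 = -585)
s(M) = M*(-7 + M) (s(M) = M*(-5 + (-2 + M)) = M*(-7 + M))
u(z, Y) = -15 (u(z, Y) = 3*(-5) = -15)
d - u(h(26), s(13)) = -585 - 1*(-15) = -585 + 15 = -570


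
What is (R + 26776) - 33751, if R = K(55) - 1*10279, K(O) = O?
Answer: -17199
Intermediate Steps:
R = -10224 (R = 55 - 1*10279 = 55 - 10279 = -10224)
(R + 26776) - 33751 = (-10224 + 26776) - 33751 = 16552 - 33751 = -17199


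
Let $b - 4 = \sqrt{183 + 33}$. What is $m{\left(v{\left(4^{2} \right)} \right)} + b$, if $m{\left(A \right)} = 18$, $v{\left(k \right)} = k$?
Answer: $22 + 6 \sqrt{6} \approx 36.697$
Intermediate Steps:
$b = 4 + 6 \sqrt{6}$ ($b = 4 + \sqrt{183 + 33} = 4 + \sqrt{216} = 4 + 6 \sqrt{6} \approx 18.697$)
$m{\left(v{\left(4^{2} \right)} \right)} + b = 18 + \left(4 + 6 \sqrt{6}\right) = 22 + 6 \sqrt{6}$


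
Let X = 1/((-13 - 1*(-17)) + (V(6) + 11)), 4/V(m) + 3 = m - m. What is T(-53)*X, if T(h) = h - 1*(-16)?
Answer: -111/41 ≈ -2.7073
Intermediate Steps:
V(m) = -4/3 (V(m) = 4/(-3 + (m - m)) = 4/(-3 + 0) = 4/(-3) = 4*(-⅓) = -4/3)
T(h) = 16 + h (T(h) = h + 16 = 16 + h)
X = 3/41 (X = 1/((-13 - 1*(-17)) + (-4/3 + 11)) = 1/((-13 + 17) + 29/3) = 1/(4 + 29/3) = 1/(41/3) = 3/41 ≈ 0.073171)
T(-53)*X = (16 - 53)*(3/41) = -37*3/41 = -111/41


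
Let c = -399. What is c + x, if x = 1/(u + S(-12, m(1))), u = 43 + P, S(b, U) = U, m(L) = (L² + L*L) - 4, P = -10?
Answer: -12368/31 ≈ -398.97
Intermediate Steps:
m(L) = -4 + 2*L² (m(L) = (L² + L²) - 4 = 2*L² - 4 = -4 + 2*L²)
u = 33 (u = 43 - 10 = 33)
x = 1/31 (x = 1/(33 + (-4 + 2*1²)) = 1/(33 + (-4 + 2*1)) = 1/(33 + (-4 + 2)) = 1/(33 - 2) = 1/31 ≈ 0.032258)
c + x = -399 + 1/31 = -12368/31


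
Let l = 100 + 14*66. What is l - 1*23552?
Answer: -22528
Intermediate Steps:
l = 1024 (l = 100 + 924 = 1024)
l - 1*23552 = 1024 - 1*23552 = 1024 - 23552 = -22528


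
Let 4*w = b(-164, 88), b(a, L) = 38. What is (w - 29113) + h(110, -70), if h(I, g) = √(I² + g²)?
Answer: -58207/2 + 10*√170 ≈ -28973.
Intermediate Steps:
w = 19/2 (w = (¼)*38 = 19/2 ≈ 9.5000)
(w - 29113) + h(110, -70) = (19/2 - 29113) + √(110² + (-70)²) = -58207/2 + √(12100 + 4900) = -58207/2 + √17000 = -58207/2 + 10*√170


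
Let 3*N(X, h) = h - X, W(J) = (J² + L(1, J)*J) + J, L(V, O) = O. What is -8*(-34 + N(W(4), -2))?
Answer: 1120/3 ≈ 373.33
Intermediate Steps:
W(J) = J + 2*J² (W(J) = (J² + J*J) + J = (J² + J²) + J = 2*J² + J = J + 2*J²)
N(X, h) = -X/3 + h/3 (N(X, h) = (h - X)/3 = -X/3 + h/3)
-8*(-34 + N(W(4), -2)) = -8*(-34 + (-4*(1 + 2*4)/3 + (⅓)*(-2))) = -8*(-34 + (-4*(1 + 8)/3 - ⅔)) = -8*(-34 + (-4*9/3 - ⅔)) = -8*(-34 + (-⅓*36 - ⅔)) = -8*(-34 + (-12 - ⅔)) = -8*(-34 - 38/3) = -8*(-140/3) = 1120/3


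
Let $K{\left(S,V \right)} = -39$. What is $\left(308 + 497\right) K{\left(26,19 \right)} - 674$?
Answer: $-32069$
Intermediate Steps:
$\left(308 + 497\right) K{\left(26,19 \right)} - 674 = \left(308 + 497\right) \left(-39\right) - 674 = 805 \left(-39\right) - 674 = -31395 - 674 = -32069$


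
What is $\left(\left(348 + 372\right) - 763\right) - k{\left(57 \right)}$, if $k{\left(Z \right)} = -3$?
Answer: $-40$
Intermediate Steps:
$\left(\left(348 + 372\right) - 763\right) - k{\left(57 \right)} = \left(\left(348 + 372\right) - 763\right) - -3 = \left(720 - 763\right) + 3 = -43 + 3 = -40$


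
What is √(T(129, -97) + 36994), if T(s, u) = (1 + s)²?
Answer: √53894 ≈ 232.15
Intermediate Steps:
√(T(129, -97) + 36994) = √((1 + 129)² + 36994) = √(130² + 36994) = √(16900 + 36994) = √53894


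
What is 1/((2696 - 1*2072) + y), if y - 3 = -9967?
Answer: -1/9340 ≈ -0.00010707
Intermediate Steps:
y = -9964 (y = 3 - 9967 = -9964)
1/((2696 - 1*2072) + y) = 1/((2696 - 1*2072) - 9964) = 1/((2696 - 2072) - 9964) = 1/(624 - 9964) = 1/(-9340) = -1/9340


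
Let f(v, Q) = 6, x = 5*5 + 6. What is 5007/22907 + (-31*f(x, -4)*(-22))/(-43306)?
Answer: 61548849/496005271 ≈ 0.12409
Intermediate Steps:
x = 31 (x = 25 + 6 = 31)
5007/22907 + (-31*f(x, -4)*(-22))/(-43306) = 5007/22907 + (-31*6*(-22))/(-43306) = 5007*(1/22907) - 186*(-22)*(-1/43306) = 5007/22907 + 4092*(-1/43306) = 5007/22907 - 2046/21653 = 61548849/496005271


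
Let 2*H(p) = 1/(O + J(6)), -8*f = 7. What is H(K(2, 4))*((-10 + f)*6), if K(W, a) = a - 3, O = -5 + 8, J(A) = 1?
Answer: -261/32 ≈ -8.1563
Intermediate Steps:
O = 3
K(W, a) = -3 + a
f = -7/8 (f = -⅛*7 = -7/8 ≈ -0.87500)
H(p) = ⅛ (H(p) = 1/(2*(3 + 1)) = (½)/4 = (½)*(¼) = ⅛)
H(K(2, 4))*((-10 + f)*6) = ((-10 - 7/8)*6)/8 = (-87/8*6)/8 = (⅛)*(-261/4) = -261/32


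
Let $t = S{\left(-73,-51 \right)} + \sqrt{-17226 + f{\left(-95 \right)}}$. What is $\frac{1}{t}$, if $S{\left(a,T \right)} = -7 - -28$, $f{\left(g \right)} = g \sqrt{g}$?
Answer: $\frac{1}{21 + \sqrt{-17226 - 95 i \sqrt{95}}} \approx 0.0013748 + 0.0073596 i$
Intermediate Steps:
$f{\left(g \right)} = g^{\frac{3}{2}}$
$S{\left(a,T \right)} = 21$ ($S{\left(a,T \right)} = -7 + 28 = 21$)
$t = 21 + \sqrt{-17226 - 95 i \sqrt{95}}$ ($t = 21 + \sqrt{-17226 + \left(-95\right)^{\frac{3}{2}}} = 21 + \sqrt{-17226 - 95 i \sqrt{95}} \approx 24.526 - 131.3 i$)
$\frac{1}{t} = \frac{1}{21 + \sqrt{-17226 - 95 i \sqrt{95}}}$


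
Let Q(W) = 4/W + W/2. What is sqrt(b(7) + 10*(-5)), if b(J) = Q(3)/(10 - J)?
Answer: I*sqrt(1766)/6 ≈ 7.004*I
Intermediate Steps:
Q(W) = W/2 + 4/W (Q(W) = 4/W + W*(1/2) = 4/W + W/2 = W/2 + 4/W)
b(J) = 17/(6*(10 - J)) (b(J) = ((1/2)*3 + 4/3)/(10 - J) = (3/2 + 4*(1/3))/(10 - J) = (3/2 + 4/3)/(10 - J) = 17/(6*(10 - J)))
sqrt(b(7) + 10*(-5)) = sqrt(-17/(-60 + 6*7) + 10*(-5)) = sqrt(-17/(-60 + 42) - 50) = sqrt(-17/(-18) - 50) = sqrt(-17*(-1/18) - 50) = sqrt(17/18 - 50) = sqrt(-883/18) = I*sqrt(1766)/6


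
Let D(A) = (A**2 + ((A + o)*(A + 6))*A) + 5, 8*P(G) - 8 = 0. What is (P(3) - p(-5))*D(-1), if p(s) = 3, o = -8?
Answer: -102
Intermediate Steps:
P(G) = 1 (P(G) = 1 + (1/8)*0 = 1 + 0 = 1)
D(A) = 5 + A**2 + A*(-8 + A)*(6 + A) (D(A) = (A**2 + ((A - 8)*(A + 6))*A) + 5 = (A**2 + ((-8 + A)*(6 + A))*A) + 5 = (A**2 + A*(-8 + A)*(6 + A)) + 5 = 5 + A**2 + A*(-8 + A)*(6 + A))
(P(3) - p(-5))*D(-1) = (1 - 1*3)*(5 + (-1)**3 - 1*(-1)**2 - 48*(-1)) = (1 - 3)*(5 - 1 - 1*1 + 48) = -2*(5 - 1 - 1 + 48) = -2*51 = -102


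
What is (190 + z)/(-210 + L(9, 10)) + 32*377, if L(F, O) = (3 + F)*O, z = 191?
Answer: 361793/30 ≈ 12060.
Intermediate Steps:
L(F, O) = O*(3 + F)
(190 + z)/(-210 + L(9, 10)) + 32*377 = (190 + 191)/(-210 + 10*(3 + 9)) + 32*377 = 381/(-210 + 10*12) + 12064 = 381/(-210 + 120) + 12064 = 381/(-90) + 12064 = 381*(-1/90) + 12064 = -127/30 + 12064 = 361793/30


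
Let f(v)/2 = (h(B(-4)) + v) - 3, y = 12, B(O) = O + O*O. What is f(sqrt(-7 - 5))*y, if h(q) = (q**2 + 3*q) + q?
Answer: 4536 + 48*I*sqrt(3) ≈ 4536.0 + 83.138*I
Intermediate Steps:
B(O) = O + O**2
h(q) = q**2 + 4*q
f(v) = 378 + 2*v (f(v) = 2*(((-4*(1 - 4))*(4 - 4*(1 - 4)) + v) - 3) = 2*(((-4*(-3))*(4 - 4*(-3)) + v) - 3) = 2*((12*(4 + 12) + v) - 3) = 2*((12*16 + v) - 3) = 2*((192 + v) - 3) = 2*(189 + v) = 378 + 2*v)
f(sqrt(-7 - 5))*y = (378 + 2*sqrt(-7 - 5))*12 = (378 + 2*sqrt(-12))*12 = (378 + 2*(2*I*sqrt(3)))*12 = (378 + 4*I*sqrt(3))*12 = 4536 + 48*I*sqrt(3)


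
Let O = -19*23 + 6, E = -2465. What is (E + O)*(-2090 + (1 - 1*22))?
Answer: 6113456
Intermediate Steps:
O = -431 (O = -437 + 6 = -431)
(E + O)*(-2090 + (1 - 1*22)) = (-2465 - 431)*(-2090 + (1 - 1*22)) = -2896*(-2090 + (1 - 22)) = -2896*(-2090 - 21) = -2896*(-2111) = 6113456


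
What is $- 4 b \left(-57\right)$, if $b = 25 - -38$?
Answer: $14364$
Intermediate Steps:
$b = 63$ ($b = 25 + 38 = 63$)
$- 4 b \left(-57\right) = \left(-4\right) 63 \left(-57\right) = \left(-252\right) \left(-57\right) = 14364$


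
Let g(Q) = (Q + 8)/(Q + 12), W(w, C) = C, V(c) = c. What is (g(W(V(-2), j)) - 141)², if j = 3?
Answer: 4426816/225 ≈ 19675.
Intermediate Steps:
g(Q) = (8 + Q)/(12 + Q)
(g(W(V(-2), j)) - 141)² = ((8 + 3)/(12 + 3) - 141)² = (11/15 - 141)² = (-2104/15)² = 4426816/225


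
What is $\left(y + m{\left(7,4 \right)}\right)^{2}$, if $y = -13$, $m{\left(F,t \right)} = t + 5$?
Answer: $16$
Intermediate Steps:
$m{\left(F,t \right)} = 5 + t$
$\left(y + m{\left(7,4 \right)}\right)^{2} = \left(-13 + \left(5 + 4\right)\right)^{2} = \left(-13 + 9\right)^{2} = \left(-4\right)^{2} = 16$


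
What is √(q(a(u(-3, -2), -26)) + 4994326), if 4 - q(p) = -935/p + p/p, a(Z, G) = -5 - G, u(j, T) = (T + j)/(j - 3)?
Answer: 2*√550629681/21 ≈ 2234.8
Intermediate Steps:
u(j, T) = (T + j)/(-3 + j)
q(p) = 3 + 935/p (q(p) = 4 - (-935/p + p/p) = 4 - (-935/p + 1) = 4 - (1 - 935/p) = 4 + (-1 + 935/p) = 3 + 935/p)
√(q(a(u(-3, -2), -26)) + 4994326) = √((3 + 935/(-5 - 1*(-26))) + 4994326) = √((3 + 935/(-5 + 26)) + 4994326) = √((3 + 935/21) + 4994326) = √(998/21 + 4994326) = √(104881844/21) = 2*√550629681/21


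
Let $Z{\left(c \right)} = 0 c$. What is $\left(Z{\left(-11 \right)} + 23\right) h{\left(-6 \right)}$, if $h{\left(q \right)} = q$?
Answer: $-138$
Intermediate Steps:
$Z{\left(c \right)} = 0$
$\left(Z{\left(-11 \right)} + 23\right) h{\left(-6 \right)} = \left(0 + 23\right) \left(-6\right) = 23 \left(-6\right) = -138$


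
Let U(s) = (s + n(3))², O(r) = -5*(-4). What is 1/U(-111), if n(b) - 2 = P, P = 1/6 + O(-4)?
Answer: 36/284089 ≈ 0.00012672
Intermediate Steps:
O(r) = 20
P = 121/6 (P = 1/6 + 20 = ⅙ + 20 = 121/6 ≈ 20.167)
n(b) = 133/6 (n(b) = 2 + 121/6 = 133/6)
U(s) = (133/6 + s)² (U(s) = (s + 133/6)² = (133/6 + s)²)
1/U(-111) = 1/((133 + 6*(-111))²/36) = 1/((133 - 666)²/36) = 1/((1/36)*(-533)²) = 1/((1/36)*284089) = 1/(284089/36) = 36/284089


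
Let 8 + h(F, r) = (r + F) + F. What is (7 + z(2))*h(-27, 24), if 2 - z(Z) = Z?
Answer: -266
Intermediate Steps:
z(Z) = 2 - Z
h(F, r) = -8 + r + 2*F (h(F, r) = -8 + ((r + F) + F) = -8 + ((F + r) + F) = -8 + (r + 2*F) = -8 + r + 2*F)
(7 + z(2))*h(-27, 24) = (7 + (2 - 1*2))*(-8 + 24 + 2*(-27)) = (7 + (2 - 2))*(-8 + 24 - 54) = (7 + 0)*(-38) = 7*(-38) = -266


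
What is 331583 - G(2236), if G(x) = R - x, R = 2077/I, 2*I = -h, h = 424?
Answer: 70771705/212 ≈ 3.3383e+5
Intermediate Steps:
I = -212 (I = (-1*424)/2 = (½)*(-424) = -212)
R = -2077/212 (R = 2077/(-212) = 2077*(-1/212) = -2077/212 ≈ -9.7972)
G(x) = -2077/212 - x
331583 - G(2236) = 331583 - (-2077/212 - 1*2236) = 331583 - (-2077/212 - 2236) = 331583 - 1*(-476109/212) = 331583 + 476109/212 = 70771705/212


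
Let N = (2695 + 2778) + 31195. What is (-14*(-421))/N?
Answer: 2947/18334 ≈ 0.16074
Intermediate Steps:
N = 36668 (N = 5473 + 31195 = 36668)
(-14*(-421))/N = -14*(-421)/36668 = 5894*(1/36668) = 2947/18334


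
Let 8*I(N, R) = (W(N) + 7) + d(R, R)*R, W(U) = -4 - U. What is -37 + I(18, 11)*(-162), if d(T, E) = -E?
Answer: 2717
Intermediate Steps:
I(N, R) = 3/8 - N/8 - R²/8 (I(N, R) = (((-4 - N) + 7) + (-R)*R)/8 = ((3 - N) - R²)/8 = (3 - N - R²)/8 = 3/8 - N/8 - R²/8)
-37 + I(18, 11)*(-162) = -37 + (3/8 - ⅛*18 - ⅛*11²)*(-162) = -37 + (3/8 - 9/4 - ⅛*121)*(-162) = -37 + (3/8 - 9/4 - 121/8)*(-162) = -37 - 17*(-162) = -37 + 2754 = 2717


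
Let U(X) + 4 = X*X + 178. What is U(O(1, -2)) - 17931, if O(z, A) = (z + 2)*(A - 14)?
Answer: -15453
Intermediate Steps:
O(z, A) = (-14 + A)*(2 + z) (O(z, A) = (2 + z)*(-14 + A) = (-14 + A)*(2 + z))
U(X) = 174 + X² (U(X) = -4 + (X*X + 178) = -4 + (X² + 178) = -4 + (178 + X²) = 174 + X²)
U(O(1, -2)) - 17931 = (174 + (-28 - 14*1 + 2*(-2) - 2*1)²) - 17931 = (174 + (-28 - 14 - 4 - 2)²) - 17931 = (174 + (-48)²) - 17931 = (174 + 2304) - 17931 = 2478 - 17931 = -15453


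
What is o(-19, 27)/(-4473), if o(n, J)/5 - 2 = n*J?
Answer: 365/639 ≈ 0.57121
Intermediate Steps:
o(n, J) = 10 + 5*J*n (o(n, J) = 10 + 5*(n*J) = 10 + 5*(J*n) = 10 + 5*J*n)
o(-19, 27)/(-4473) = (10 + 5*27*(-19))/(-4473) = (10 - 2565)*(-1/4473) = -2555*(-1/4473) = 365/639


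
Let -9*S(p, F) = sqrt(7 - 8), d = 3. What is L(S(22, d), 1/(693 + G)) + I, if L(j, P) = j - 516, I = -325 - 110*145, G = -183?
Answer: -16791 - I/9 ≈ -16791.0 - 0.11111*I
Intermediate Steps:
S(p, F) = -I/9 (S(p, F) = -sqrt(7 - 8)/9 = -I/9)
I = -16275 (I = -325 - 15950 = -16275)
L(j, P) = -516 + j
L(S(22, d), 1/(693 + G)) + I = (-516 - I/9) - 16275 = -16791 - I/9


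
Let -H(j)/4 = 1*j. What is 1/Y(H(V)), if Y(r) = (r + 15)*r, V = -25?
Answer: 1/11500 ≈ 8.6957e-5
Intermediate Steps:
H(j) = -4*j
Y(r) = r*(15 + r) (Y(r) = (15 + r)*r = r*(15 + r))
1/Y(H(V)) = 1/((-4*(-25))*(15 - 4*(-25))) = 1/(100*(15 + 100)) = 1/(100*115) = 1/11500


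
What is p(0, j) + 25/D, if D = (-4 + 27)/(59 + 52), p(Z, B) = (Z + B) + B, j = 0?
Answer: 2775/23 ≈ 120.65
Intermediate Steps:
p(Z, B) = Z + 2*B (p(Z, B) = (B + Z) + B = Z + 2*B)
D = 23/111 ≈ 0.20721
p(0, j) + 25/D = (0 + 2*0) + 25/(23/111) = (0 + 0) + 25*(111/23) = 0 + 2775/23 = 2775/23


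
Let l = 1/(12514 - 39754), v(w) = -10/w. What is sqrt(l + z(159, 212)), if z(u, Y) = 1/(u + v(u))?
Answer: sqrt(741024163458390)/344191020 ≈ 0.079089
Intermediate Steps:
z(u, Y) = 1/(u - 10/u)
l = -1/27240 (l = 1/(-27240) = -1/27240 ≈ -3.6711e-5)
sqrt(l + z(159, 212)) = sqrt(-1/27240 + 159/(-10 + 159**2)) = sqrt(-1/27240 + 159/(-10 + 25281)) = sqrt(-1/27240 + 159/25271) = sqrt(4305889/688382040) = sqrt(741024163458390)/344191020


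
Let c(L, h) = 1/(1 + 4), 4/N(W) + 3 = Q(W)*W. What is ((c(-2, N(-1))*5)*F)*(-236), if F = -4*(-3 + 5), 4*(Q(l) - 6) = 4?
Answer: 1888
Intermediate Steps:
Q(l) = 7 (Q(l) = 6 + (¼)*4 = 6 + 1 = 7)
N(W) = 4/(-3 + 7*W)
c(L, h) = ⅕ (c(L, h) = 1/5 = ⅕)
F = -8 (F = -4*2 = -8)
((c(-2, N(-1))*5)*F)*(-236) = (((⅕)*5)*(-8))*(-236) = (1*(-8))*(-236) = -8*(-236) = 1888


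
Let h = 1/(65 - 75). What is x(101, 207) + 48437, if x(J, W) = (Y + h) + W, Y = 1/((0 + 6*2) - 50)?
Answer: 4621168/95 ≈ 48644.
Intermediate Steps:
h = -⅒ (h = 1/(-10) = -⅒ ≈ -0.10000)
Y = -1/38 (Y = 1/((0 + 12) - 50) = 1/(12 - 50) = 1/(-38) = -1/38 ≈ -0.026316)
x(J, W) = -12/95 + W (x(J, W) = (-1/38 - ⅒) + W = -12/95 + W)
x(101, 207) + 48437 = (-12/95 + 207) + 48437 = 19653/95 + 48437 = 4621168/95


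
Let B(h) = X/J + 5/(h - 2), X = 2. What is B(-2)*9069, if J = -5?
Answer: -299277/20 ≈ -14964.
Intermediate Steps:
B(h) = -⅖ + 5/(-2 + h) (B(h) = 2/(-5) + 5/(h - 2) = 2*(-⅕) + 5/(-2 + h) = -⅖ + 5/(-2 + h))
B(-2)*9069 = ((29 - 2*(-2))/(5*(-2 - 2)))*9069 = ((⅕)*(29 + 4)/(-4))*9069 = ((⅕)*(-¼)*33)*9069 = -33/20*9069 = -299277/20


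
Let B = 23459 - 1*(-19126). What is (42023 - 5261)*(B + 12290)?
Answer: 2017314750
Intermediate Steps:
B = 42585 (B = 23459 + 19126 = 42585)
(42023 - 5261)*(B + 12290) = (42023 - 5261)*(42585 + 12290) = 36762*54875 = 2017314750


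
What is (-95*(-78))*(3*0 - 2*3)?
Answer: -44460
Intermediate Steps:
(-95*(-78))*(3*0 - 2*3) = 7410*(0 - 6) = 7410*(-6) = -44460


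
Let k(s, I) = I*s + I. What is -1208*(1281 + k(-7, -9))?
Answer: -1612680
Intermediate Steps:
k(s, I) = I + I*s
-1208*(1281 + k(-7, -9)) = -1208*(1281 - 9*(1 - 7)) = -1208*(1281 - 9*(-6)) = -1208*(1281 + 54) = -1208*1335 = -1612680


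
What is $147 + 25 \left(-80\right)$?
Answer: $-1853$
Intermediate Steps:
$147 + 25 \left(-80\right) = 147 - 2000 = -1853$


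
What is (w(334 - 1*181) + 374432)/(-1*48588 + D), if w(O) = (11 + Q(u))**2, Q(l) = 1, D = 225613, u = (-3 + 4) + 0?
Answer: 374576/177025 ≈ 2.1160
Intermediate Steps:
u = 1 (u = 1 + 0 = 1)
w(O) = 144 (w(O) = (11 + 1)**2 = 12**2 = 144)
(w(334 - 1*181) + 374432)/(-1*48588 + D) = (144 + 374432)/(-1*48588 + 225613) = 374576/(-48588 + 225613) = 374576/177025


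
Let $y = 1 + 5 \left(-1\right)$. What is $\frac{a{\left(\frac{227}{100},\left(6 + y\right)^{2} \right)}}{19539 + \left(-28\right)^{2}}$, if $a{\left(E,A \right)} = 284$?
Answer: $\frac{284}{20323} \approx 0.013974$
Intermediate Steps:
$y = -4$ ($y = 1 - 5 = -4$)
$\frac{a{\left(\frac{227}{100},\left(6 + y\right)^{2} \right)}}{19539 + \left(-28\right)^{2}} = \frac{284}{19539 + \left(-28\right)^{2}} = \frac{284}{19539 + 784} = \frac{284}{20323}$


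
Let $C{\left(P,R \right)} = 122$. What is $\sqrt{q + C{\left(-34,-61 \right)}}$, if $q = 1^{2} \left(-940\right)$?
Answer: $i \sqrt{818} \approx 28.601 i$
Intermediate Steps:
$q = -940$ ($q = 1 \left(-940\right) = -940$)
$\sqrt{q + C{\left(-34,-61 \right)}} = \sqrt{-940 + 122} = \sqrt{-818} = i \sqrt{818}$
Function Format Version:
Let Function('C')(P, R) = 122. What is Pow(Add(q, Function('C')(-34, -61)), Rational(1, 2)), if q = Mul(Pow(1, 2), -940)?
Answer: Mul(I, Pow(818, Rational(1, 2))) ≈ Mul(28.601, I)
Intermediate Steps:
q = -940 (q = Mul(1, -940) = -940)
Pow(Add(q, Function('C')(-34, -61)), Rational(1, 2)) = Pow(Add(-940, 122), Rational(1, 2)) = Pow(-818, Rational(1, 2)) = Mul(I, Pow(818, Rational(1, 2)))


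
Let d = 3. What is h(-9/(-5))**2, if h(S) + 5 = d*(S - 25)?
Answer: 139129/25 ≈ 5565.2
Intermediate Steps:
h(S) = -80 + 3*S (h(S) = -5 + 3*(S - 25) = -5 + 3*(-25 + S) = -5 + (-75 + 3*S) = -80 + 3*S)
h(-9/(-5))**2 = (-80 + 3*(-9/(-5)))**2 = (-80 + 3*(-9*(-1/5)))**2 = (-80 + 3*(9/5))**2 = (-80 + 27/5)**2 = (-373/5)**2 = 139129/25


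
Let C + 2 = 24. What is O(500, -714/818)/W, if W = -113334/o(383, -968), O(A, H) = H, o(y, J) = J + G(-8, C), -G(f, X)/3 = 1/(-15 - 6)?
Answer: -115175/15451202 ≈ -0.0074541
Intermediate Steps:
C = 22 (C = -2 + 24 = 22)
G(f, X) = ⅐ (G(f, X) = -3/(-15 - 6) = -3/(-21) = -3*(-1/21) = ⅐)
o(y, J) = ⅐ + J (o(y, J) = J + ⅐ = ⅐ + J)
W = 793338/6775 (W = -113334/(⅐ - 968) = -113334/(-6775/7) = -113334*(-7/6775) = 793338/6775 ≈ 117.10)
O(500, -714/818)/W = (-714/818)/(793338/6775) = -714*1/818*(6775/793338) = -357/409*6775/793338 = -115175/15451202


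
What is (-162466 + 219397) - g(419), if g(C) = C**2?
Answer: -118630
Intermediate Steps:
(-162466 + 219397) - g(419) = (-162466 + 219397) - 1*419**2 = 56931 - 1*175561 = 56931 - 175561 = -118630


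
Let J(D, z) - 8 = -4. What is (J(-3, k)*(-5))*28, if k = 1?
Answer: -560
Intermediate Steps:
J(D, z) = 4 (J(D, z) = 8 - 4 = 4)
(J(-3, k)*(-5))*28 = (4*(-5))*28 = -20*28 = -560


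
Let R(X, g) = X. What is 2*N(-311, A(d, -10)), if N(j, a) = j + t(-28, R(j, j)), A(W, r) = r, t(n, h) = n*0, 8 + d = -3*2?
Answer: -622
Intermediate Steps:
d = -14 (d = -8 - 3*2 = -8 - 6 = -14)
t(n, h) = 0
N(j, a) = j (N(j, a) = j + 0 = j)
2*N(-311, A(d, -10)) = 2*(-311) = -622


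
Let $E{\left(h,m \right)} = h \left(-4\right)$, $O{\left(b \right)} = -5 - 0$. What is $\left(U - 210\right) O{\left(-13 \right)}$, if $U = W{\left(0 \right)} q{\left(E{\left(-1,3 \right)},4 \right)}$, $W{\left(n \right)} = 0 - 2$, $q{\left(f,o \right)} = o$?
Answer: $1090$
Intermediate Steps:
$O{\left(b \right)} = -5$ ($O{\left(b \right)} = -5 + 0 = -5$)
$E{\left(h,m \right)} = - 4 h$
$W{\left(n \right)} = -2$
$U = -8$ ($U = \left(-2\right) 4 = -8$)
$\left(U - 210\right) O{\left(-13 \right)} = \left(-8 - 210\right) \left(-5\right) = \left(-218\right) \left(-5\right) = 1090$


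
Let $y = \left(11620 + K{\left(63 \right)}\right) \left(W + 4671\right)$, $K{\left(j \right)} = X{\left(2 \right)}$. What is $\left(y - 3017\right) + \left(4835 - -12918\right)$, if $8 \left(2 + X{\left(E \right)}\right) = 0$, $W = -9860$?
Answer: $-60271066$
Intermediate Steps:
$X{\left(E \right)} = -2$ ($X{\left(E \right)} = -2 + \frac{1}{8} \cdot 0 = -2 + 0 = -2$)
$K{\left(j \right)} = -2$
$y = -60285802$ ($y = \left(11620 - 2\right) \left(-9860 + 4671\right) = 11618 \left(-5189\right) = -60285802$)
$\left(y - 3017\right) + \left(4835 - -12918\right) = \left(-60285802 - 3017\right) + \left(4835 - -12918\right) = -60288819 + \left(4835 + 12918\right) = -60288819 + 17753 = -60271066$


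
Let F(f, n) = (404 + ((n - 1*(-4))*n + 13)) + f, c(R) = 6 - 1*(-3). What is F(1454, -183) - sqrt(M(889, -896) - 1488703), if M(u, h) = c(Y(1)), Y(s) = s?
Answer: 34628 - I*sqrt(1488694) ≈ 34628.0 - 1220.1*I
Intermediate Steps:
c(R) = 9 (c(R) = 6 + 3 = 9)
M(u, h) = 9
F(f, n) = 417 + f + n*(4 + n) (F(f, n) = (404 + ((n + 4)*n + 13)) + f = (404 + ((4 + n)*n + 13)) + f = (404 + (n*(4 + n) + 13)) + f = (404 + (13 + n*(4 + n))) + f = (417 + n*(4 + n)) + f = 417 + f + n*(4 + n))
F(1454, -183) - sqrt(M(889, -896) - 1488703) = (417 + 1454 + (-183)**2 + 4*(-183)) - sqrt(9 - 1488703) = (417 + 1454 + 33489 - 732) - sqrt(-1488694) = 34628 - I*sqrt(1488694)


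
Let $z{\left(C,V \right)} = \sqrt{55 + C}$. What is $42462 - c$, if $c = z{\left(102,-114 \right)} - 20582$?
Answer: $63044 - \sqrt{157} \approx 63032.0$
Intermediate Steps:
$c = -20582 + \sqrt{157}$ ($c = \sqrt{55 + 102} - 20582 = \sqrt{157} - 20582 = -20582 + \sqrt{157} \approx -20569.0$)
$42462 - c = 42462 - \left(-20582 + \sqrt{157}\right) = 42462 + \left(20582 - \sqrt{157}\right) = 63044 - \sqrt{157}$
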